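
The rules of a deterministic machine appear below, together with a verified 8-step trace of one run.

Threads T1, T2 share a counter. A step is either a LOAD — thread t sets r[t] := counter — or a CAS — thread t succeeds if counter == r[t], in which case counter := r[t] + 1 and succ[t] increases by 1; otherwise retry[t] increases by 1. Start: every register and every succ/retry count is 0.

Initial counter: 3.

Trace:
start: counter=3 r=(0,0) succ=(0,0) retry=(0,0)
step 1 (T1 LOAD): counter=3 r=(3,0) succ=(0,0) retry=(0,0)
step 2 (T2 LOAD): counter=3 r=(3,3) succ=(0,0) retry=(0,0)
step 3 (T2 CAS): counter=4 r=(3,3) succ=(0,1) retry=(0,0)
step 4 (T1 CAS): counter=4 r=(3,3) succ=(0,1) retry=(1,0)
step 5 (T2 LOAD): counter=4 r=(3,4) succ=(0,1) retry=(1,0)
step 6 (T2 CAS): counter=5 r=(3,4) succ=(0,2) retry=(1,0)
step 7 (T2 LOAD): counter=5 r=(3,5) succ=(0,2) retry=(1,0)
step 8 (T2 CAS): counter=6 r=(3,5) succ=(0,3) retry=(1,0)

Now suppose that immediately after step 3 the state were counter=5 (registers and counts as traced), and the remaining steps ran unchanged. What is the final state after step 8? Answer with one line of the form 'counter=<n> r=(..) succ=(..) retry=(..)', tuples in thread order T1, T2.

state after step 3 := counter=5 r=(3,3) succ=(0,1) retry=(0,0)
step 4 (T1 CAS): counter=5 r=(3,3) succ=(0,1) retry=(1,0)
step 5 (T2 LOAD): counter=5 r=(3,5) succ=(0,1) retry=(1,0)
step 6 (T2 CAS): counter=6 r=(3,5) succ=(0,2) retry=(1,0)
step 7 (T2 LOAD): counter=6 r=(3,6) succ=(0,2) retry=(1,0)
step 8 (T2 CAS): counter=7 r=(3,6) succ=(0,3) retry=(1,0)

counter=7 r=(3,6) succ=(0,3) retry=(1,0)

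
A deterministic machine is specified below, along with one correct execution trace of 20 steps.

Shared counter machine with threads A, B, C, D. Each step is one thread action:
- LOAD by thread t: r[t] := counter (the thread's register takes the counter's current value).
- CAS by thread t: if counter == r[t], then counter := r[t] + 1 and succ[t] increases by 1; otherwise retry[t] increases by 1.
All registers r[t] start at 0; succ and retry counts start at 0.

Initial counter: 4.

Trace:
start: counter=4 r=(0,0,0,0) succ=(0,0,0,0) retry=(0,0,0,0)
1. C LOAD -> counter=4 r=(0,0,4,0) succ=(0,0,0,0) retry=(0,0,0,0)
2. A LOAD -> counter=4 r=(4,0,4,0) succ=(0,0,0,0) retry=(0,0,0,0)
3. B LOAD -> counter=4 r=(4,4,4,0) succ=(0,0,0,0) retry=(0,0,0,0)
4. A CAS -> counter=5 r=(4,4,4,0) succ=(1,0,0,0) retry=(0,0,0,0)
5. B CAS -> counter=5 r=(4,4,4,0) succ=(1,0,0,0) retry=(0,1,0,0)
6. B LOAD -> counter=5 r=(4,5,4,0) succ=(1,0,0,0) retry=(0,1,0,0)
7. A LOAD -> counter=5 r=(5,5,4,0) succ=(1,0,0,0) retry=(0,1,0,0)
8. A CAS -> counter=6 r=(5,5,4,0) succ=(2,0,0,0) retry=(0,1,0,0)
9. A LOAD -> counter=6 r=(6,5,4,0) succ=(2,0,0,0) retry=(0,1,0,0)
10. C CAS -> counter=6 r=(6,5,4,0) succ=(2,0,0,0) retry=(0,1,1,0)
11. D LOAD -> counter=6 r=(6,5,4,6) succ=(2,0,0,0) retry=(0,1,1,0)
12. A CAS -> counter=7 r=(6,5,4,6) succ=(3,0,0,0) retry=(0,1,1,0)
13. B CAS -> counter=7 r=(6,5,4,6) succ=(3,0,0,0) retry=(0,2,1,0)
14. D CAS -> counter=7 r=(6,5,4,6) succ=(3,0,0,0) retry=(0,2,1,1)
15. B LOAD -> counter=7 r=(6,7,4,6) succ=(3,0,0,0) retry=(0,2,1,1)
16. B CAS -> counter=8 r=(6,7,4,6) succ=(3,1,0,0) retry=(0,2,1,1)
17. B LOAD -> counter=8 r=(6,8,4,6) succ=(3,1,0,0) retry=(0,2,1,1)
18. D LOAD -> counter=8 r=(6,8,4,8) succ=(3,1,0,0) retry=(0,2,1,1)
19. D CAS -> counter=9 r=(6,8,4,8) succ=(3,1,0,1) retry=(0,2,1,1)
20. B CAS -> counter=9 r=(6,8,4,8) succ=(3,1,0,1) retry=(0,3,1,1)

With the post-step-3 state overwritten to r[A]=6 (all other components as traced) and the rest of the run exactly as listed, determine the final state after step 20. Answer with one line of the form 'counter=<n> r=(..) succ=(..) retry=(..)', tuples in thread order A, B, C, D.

counter=9 r=(6,8,4,8) succ=(2,2,0,1) retry=(1,2,1,1)

state after step 3 := counter=4 r=(6,4,4,0) succ=(0,0,0,0) retry=(0,0,0,0)
4. A CAS -> counter=4 r=(6,4,4,0) succ=(0,0,0,0) retry=(1,0,0,0)
5. B CAS -> counter=5 r=(6,4,4,0) succ=(0,1,0,0) retry=(1,0,0,0)
6. B LOAD -> counter=5 r=(6,5,4,0) succ=(0,1,0,0) retry=(1,0,0,0)
7. A LOAD -> counter=5 r=(5,5,4,0) succ=(0,1,0,0) retry=(1,0,0,0)
8. A CAS -> counter=6 r=(5,5,4,0) succ=(1,1,0,0) retry=(1,0,0,0)
9. A LOAD -> counter=6 r=(6,5,4,0) succ=(1,1,0,0) retry=(1,0,0,0)
10. C CAS -> counter=6 r=(6,5,4,0) succ=(1,1,0,0) retry=(1,0,1,0)
11. D LOAD -> counter=6 r=(6,5,4,6) succ=(1,1,0,0) retry=(1,0,1,0)
12. A CAS -> counter=7 r=(6,5,4,6) succ=(2,1,0,0) retry=(1,0,1,0)
13. B CAS -> counter=7 r=(6,5,4,6) succ=(2,1,0,0) retry=(1,1,1,0)
14. D CAS -> counter=7 r=(6,5,4,6) succ=(2,1,0,0) retry=(1,1,1,1)
15. B LOAD -> counter=7 r=(6,7,4,6) succ=(2,1,0,0) retry=(1,1,1,1)
16. B CAS -> counter=8 r=(6,7,4,6) succ=(2,2,0,0) retry=(1,1,1,1)
17. B LOAD -> counter=8 r=(6,8,4,6) succ=(2,2,0,0) retry=(1,1,1,1)
18. D LOAD -> counter=8 r=(6,8,4,8) succ=(2,2,0,0) retry=(1,1,1,1)
19. D CAS -> counter=9 r=(6,8,4,8) succ=(2,2,0,1) retry=(1,1,1,1)
20. B CAS -> counter=9 r=(6,8,4,8) succ=(2,2,0,1) retry=(1,2,1,1)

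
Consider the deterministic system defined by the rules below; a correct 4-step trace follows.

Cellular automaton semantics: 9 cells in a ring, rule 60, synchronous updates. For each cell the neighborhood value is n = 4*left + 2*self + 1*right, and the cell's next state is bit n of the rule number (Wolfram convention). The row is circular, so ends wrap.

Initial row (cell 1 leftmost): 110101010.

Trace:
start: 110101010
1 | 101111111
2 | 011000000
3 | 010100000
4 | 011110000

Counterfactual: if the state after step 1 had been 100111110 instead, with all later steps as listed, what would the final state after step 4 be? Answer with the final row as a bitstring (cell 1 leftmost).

state after step 1 := 100111110
2 | 110100001
3 | 001110001
4 | 101001001

101001001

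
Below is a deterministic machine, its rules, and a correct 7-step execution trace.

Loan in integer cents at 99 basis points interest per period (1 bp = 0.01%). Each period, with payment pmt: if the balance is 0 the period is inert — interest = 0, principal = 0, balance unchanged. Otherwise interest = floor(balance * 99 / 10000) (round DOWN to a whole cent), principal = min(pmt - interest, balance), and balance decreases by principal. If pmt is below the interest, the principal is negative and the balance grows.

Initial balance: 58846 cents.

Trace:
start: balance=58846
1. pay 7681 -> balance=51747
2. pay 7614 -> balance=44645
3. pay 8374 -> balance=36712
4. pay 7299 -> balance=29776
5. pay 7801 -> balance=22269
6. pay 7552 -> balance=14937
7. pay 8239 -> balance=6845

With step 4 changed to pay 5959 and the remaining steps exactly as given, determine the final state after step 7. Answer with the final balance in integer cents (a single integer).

8226

(re-executing from step 4 with the substitution; state before step 4: balance=36712)
4. pay 5959 -> balance=31116
5. pay 7801 -> balance=23623
6. pay 7552 -> balance=16304
7. pay 8239 -> balance=8226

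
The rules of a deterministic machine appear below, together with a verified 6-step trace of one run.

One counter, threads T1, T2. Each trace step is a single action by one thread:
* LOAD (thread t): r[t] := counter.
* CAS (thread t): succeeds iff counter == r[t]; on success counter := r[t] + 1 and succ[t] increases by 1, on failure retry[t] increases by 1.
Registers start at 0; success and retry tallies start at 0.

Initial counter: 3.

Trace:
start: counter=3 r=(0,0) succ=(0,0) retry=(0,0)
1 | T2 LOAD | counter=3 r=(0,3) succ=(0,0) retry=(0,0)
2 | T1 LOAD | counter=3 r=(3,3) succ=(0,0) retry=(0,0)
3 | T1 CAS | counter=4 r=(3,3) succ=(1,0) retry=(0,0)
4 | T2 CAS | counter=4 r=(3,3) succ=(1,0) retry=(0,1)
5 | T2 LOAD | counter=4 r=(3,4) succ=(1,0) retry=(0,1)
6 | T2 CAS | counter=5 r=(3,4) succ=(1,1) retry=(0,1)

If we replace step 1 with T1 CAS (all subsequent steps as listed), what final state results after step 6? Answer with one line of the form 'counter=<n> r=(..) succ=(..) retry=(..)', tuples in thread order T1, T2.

counter=5 r=(3,4) succ=(1,1) retry=(1,1)

(re-executing from step 1 with the substitution; state before step 1: counter=3 r=(0,0) succ=(0,0) retry=(0,0))
1 | T1 CAS | counter=3 r=(0,0) succ=(0,0) retry=(1,0)
2 | T1 LOAD | counter=3 r=(3,0) succ=(0,0) retry=(1,0)
3 | T1 CAS | counter=4 r=(3,0) succ=(1,0) retry=(1,0)
4 | T2 CAS | counter=4 r=(3,0) succ=(1,0) retry=(1,1)
5 | T2 LOAD | counter=4 r=(3,4) succ=(1,0) retry=(1,1)
6 | T2 CAS | counter=5 r=(3,4) succ=(1,1) retry=(1,1)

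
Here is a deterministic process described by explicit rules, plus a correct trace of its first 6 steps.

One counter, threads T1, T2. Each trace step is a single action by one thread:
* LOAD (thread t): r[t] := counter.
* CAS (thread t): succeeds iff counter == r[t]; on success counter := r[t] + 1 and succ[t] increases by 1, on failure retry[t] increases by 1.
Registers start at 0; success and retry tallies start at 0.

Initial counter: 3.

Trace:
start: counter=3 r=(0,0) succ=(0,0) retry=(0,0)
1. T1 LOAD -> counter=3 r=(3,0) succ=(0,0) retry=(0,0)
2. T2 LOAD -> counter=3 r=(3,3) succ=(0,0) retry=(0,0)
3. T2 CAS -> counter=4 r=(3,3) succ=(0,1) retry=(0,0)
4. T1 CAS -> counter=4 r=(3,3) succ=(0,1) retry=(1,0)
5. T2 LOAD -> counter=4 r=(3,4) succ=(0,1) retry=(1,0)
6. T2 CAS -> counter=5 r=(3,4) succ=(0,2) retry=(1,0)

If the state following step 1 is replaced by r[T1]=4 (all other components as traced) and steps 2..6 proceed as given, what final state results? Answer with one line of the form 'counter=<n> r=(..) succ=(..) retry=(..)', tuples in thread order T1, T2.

counter=6 r=(4,5) succ=(1,2) retry=(0,0)

state after step 1 := counter=3 r=(4,0) succ=(0,0) retry=(0,0)
2. T2 LOAD -> counter=3 r=(4,3) succ=(0,0) retry=(0,0)
3. T2 CAS -> counter=4 r=(4,3) succ=(0,1) retry=(0,0)
4. T1 CAS -> counter=5 r=(4,3) succ=(1,1) retry=(0,0)
5. T2 LOAD -> counter=5 r=(4,5) succ=(1,1) retry=(0,0)
6. T2 CAS -> counter=6 r=(4,5) succ=(1,2) retry=(0,0)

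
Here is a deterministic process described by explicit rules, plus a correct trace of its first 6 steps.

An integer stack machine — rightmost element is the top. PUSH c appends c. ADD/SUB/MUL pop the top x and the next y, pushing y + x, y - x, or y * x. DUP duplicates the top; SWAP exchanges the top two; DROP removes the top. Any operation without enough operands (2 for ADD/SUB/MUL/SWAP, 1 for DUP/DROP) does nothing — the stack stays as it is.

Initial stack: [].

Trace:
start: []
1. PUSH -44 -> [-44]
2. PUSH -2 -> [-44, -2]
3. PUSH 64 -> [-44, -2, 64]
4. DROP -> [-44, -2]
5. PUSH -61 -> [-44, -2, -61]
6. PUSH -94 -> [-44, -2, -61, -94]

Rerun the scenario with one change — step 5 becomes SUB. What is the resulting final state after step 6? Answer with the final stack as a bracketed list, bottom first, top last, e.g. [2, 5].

(re-executing from step 5 with the substitution; state before step 5: [-44, -2])
5. SUB -> [-42]
6. PUSH -94 -> [-42, -94]

[-42, -94]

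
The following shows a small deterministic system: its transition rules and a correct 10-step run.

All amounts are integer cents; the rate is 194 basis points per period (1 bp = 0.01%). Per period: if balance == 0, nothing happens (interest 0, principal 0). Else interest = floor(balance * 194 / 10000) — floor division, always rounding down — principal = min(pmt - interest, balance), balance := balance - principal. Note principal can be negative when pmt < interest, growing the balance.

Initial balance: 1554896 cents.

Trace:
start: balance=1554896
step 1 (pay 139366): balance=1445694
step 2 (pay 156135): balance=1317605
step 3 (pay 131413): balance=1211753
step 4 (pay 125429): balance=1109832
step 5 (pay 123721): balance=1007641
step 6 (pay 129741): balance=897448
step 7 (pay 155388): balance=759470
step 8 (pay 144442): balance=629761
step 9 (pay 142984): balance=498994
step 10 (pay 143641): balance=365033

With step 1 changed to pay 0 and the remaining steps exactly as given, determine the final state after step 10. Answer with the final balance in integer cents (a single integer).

(re-executing from step 1 with the substitution; state before step 1: balance=1554896)
step 1 (pay 0): balance=1585060
step 2 (pay 156135): balance=1459675
step 3 (pay 131413): balance=1356579
step 4 (pay 125429): balance=1257467
step 5 (pay 123721): balance=1158140
step 6 (pay 129741): balance=1050866
step 7 (pay 155388): balance=915864
step 8 (pay 144442): balance=789189
step 9 (pay 142984): balance=661515
step 10 (pay 143641): balance=530707

530707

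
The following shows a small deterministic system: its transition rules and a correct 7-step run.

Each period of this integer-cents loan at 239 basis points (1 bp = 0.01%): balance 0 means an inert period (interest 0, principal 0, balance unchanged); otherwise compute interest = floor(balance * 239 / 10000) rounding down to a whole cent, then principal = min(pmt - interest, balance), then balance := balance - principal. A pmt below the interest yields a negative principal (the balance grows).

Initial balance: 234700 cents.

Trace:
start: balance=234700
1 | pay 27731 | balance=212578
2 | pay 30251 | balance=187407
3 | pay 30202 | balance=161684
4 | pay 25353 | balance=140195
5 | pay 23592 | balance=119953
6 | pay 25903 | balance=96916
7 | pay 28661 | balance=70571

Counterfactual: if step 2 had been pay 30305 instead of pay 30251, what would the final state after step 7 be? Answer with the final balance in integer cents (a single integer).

70509

(re-executing from step 2 with the substitution; state before step 2: balance=212578)
2 | pay 30305 | balance=187353
3 | pay 30202 | balance=161628
4 | pay 25353 | balance=140137
5 | pay 23592 | balance=119894
6 | pay 25903 | balance=96856
7 | pay 28661 | balance=70509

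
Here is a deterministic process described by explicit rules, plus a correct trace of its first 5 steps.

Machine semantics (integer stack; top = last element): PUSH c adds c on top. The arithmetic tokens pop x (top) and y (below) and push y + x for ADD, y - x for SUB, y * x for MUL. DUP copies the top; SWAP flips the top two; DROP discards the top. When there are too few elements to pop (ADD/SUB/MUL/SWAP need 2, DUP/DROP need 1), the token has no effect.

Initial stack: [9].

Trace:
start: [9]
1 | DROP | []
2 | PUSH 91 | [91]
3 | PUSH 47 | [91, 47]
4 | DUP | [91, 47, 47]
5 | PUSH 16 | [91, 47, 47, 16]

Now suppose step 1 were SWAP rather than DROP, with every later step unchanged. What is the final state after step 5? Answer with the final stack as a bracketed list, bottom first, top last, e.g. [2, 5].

(re-executing from step 1 with the substitution; state before step 1: [9])
1 | SWAP | [9]
2 | PUSH 91 | [9, 91]
3 | PUSH 47 | [9, 91, 47]
4 | DUP | [9, 91, 47, 47]
5 | PUSH 16 | [9, 91, 47, 47, 16]

[9, 91, 47, 47, 16]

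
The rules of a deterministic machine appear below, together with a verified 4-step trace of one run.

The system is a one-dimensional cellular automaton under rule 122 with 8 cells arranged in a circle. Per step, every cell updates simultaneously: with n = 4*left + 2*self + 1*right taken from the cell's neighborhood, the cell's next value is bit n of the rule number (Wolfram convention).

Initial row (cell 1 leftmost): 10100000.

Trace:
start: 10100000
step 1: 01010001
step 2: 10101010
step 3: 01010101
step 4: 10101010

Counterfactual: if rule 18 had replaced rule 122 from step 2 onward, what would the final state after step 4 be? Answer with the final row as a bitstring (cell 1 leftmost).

(re-executing steps 2..4 under rule 18; state before step 2: 01010001)
step 2: 00001010
step 3: 00010001
step 4: 10101010

10101010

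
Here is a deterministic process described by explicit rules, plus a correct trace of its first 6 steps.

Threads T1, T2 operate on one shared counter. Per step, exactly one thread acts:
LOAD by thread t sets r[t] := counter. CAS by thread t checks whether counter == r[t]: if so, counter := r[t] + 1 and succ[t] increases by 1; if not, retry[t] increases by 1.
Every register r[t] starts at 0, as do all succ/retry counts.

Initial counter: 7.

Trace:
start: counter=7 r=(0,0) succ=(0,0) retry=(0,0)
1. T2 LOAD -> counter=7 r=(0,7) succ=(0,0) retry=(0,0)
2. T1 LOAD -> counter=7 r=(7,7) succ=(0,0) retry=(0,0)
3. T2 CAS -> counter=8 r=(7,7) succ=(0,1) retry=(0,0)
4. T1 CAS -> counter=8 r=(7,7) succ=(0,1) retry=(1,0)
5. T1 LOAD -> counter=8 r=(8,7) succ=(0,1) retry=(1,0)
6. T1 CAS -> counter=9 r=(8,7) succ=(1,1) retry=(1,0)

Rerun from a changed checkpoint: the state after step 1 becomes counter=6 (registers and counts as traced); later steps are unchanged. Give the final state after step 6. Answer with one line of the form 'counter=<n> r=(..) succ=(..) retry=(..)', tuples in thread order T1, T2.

counter=8 r=(7,7) succ=(2,0) retry=(0,1)

state after step 1 := counter=6 r=(0,7) succ=(0,0) retry=(0,0)
2. T1 LOAD -> counter=6 r=(6,7) succ=(0,0) retry=(0,0)
3. T2 CAS -> counter=6 r=(6,7) succ=(0,0) retry=(0,1)
4. T1 CAS -> counter=7 r=(6,7) succ=(1,0) retry=(0,1)
5. T1 LOAD -> counter=7 r=(7,7) succ=(1,0) retry=(0,1)
6. T1 CAS -> counter=8 r=(7,7) succ=(2,0) retry=(0,1)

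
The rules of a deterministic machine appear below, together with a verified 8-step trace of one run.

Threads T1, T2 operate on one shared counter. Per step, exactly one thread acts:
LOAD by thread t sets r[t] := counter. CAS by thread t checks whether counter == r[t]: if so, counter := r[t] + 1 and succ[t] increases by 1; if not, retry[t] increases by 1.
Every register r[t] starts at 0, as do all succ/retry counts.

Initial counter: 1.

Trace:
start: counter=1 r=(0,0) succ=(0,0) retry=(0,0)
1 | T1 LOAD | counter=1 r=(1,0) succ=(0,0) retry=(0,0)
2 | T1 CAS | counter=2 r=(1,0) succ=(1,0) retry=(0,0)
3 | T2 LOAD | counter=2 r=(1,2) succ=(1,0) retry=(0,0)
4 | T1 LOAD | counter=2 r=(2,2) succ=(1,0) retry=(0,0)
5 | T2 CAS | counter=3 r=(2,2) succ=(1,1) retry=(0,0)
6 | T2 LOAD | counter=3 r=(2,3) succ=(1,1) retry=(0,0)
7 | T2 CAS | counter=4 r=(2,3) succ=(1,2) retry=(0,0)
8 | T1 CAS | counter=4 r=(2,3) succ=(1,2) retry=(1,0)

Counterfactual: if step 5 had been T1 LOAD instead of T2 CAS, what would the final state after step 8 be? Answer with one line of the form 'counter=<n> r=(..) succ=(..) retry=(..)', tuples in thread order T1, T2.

counter=3 r=(2,2) succ=(1,1) retry=(1,0)

(re-executing from step 5 with the substitution; state before step 5: counter=2 r=(2,2) succ=(1,0) retry=(0,0))
5 | T1 LOAD | counter=2 r=(2,2) succ=(1,0) retry=(0,0)
6 | T2 LOAD | counter=2 r=(2,2) succ=(1,0) retry=(0,0)
7 | T2 CAS | counter=3 r=(2,2) succ=(1,1) retry=(0,0)
8 | T1 CAS | counter=3 r=(2,2) succ=(1,1) retry=(1,0)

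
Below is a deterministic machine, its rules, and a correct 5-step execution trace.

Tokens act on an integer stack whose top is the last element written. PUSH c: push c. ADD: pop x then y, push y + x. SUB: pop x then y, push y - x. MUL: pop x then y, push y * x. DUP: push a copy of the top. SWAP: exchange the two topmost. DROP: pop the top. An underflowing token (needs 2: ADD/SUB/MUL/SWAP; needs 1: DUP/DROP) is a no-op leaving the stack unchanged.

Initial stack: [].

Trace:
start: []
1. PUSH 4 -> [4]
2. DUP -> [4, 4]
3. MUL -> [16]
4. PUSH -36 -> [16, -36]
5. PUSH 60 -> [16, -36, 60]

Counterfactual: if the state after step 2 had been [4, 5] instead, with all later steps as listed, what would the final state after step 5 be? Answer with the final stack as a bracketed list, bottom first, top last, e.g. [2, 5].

[20, -36, 60]

state after step 2 := [4, 5]
3. MUL -> [20]
4. PUSH -36 -> [20, -36]
5. PUSH 60 -> [20, -36, 60]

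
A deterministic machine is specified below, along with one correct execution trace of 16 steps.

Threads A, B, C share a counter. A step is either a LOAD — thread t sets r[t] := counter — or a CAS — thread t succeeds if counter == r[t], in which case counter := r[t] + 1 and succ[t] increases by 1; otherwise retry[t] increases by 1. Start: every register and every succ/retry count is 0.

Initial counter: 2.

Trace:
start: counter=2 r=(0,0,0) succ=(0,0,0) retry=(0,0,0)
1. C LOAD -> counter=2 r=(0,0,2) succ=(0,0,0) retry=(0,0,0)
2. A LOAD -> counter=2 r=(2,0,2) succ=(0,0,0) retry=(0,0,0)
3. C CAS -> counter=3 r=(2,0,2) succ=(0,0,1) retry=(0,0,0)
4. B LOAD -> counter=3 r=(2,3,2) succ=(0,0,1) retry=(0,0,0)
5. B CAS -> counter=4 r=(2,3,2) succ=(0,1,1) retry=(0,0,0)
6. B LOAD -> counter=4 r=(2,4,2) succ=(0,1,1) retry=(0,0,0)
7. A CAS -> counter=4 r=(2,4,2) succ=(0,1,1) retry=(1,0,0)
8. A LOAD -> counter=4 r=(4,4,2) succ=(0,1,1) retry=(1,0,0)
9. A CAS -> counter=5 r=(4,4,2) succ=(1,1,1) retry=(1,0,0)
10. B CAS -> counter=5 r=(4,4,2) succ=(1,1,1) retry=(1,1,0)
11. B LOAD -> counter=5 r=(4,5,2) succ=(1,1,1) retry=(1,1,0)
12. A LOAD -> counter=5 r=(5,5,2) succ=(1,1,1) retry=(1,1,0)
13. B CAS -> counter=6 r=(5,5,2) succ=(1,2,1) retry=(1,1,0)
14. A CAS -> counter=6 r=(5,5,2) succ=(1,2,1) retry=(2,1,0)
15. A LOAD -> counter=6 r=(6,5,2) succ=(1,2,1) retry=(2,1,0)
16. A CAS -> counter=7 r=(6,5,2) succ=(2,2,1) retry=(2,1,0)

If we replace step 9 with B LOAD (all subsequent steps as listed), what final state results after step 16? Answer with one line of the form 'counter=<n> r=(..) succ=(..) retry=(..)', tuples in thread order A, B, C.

counter=7 r=(6,5,2) succ=(1,3,1) retry=(2,0,0)

(re-executing from step 9 with the substitution; state before step 9: counter=4 r=(4,4,2) succ=(0,1,1) retry=(1,0,0))
9. B LOAD -> counter=4 r=(4,4,2) succ=(0,1,1) retry=(1,0,0)
10. B CAS -> counter=5 r=(4,4,2) succ=(0,2,1) retry=(1,0,0)
11. B LOAD -> counter=5 r=(4,5,2) succ=(0,2,1) retry=(1,0,0)
12. A LOAD -> counter=5 r=(5,5,2) succ=(0,2,1) retry=(1,0,0)
13. B CAS -> counter=6 r=(5,5,2) succ=(0,3,1) retry=(1,0,0)
14. A CAS -> counter=6 r=(5,5,2) succ=(0,3,1) retry=(2,0,0)
15. A LOAD -> counter=6 r=(6,5,2) succ=(0,3,1) retry=(2,0,0)
16. A CAS -> counter=7 r=(6,5,2) succ=(1,3,1) retry=(2,0,0)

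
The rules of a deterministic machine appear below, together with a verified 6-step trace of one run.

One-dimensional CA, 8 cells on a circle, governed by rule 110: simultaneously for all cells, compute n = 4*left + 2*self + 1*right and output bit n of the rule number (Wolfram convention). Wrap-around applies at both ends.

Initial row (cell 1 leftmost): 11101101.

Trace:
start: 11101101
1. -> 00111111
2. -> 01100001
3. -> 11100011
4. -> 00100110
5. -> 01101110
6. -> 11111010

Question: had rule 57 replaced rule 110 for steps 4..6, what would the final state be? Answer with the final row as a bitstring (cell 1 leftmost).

(re-executing steps 4..6 under rule 57; state before step 4: 11100011)
4. -> 00011010
5. -> 11010101
6. -> 00101011

00101011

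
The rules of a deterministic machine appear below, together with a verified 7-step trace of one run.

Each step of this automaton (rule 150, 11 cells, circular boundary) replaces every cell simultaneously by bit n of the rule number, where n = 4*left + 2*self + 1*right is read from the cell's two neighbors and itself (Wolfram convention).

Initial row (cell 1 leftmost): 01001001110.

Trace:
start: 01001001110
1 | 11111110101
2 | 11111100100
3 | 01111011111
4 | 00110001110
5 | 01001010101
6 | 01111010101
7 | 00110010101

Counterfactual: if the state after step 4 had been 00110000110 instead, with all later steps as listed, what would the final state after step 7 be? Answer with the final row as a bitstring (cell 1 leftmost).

00111111110

state after step 4 := 00110000110
5 | 01001001001
6 | 01111111111
7 | 00111111110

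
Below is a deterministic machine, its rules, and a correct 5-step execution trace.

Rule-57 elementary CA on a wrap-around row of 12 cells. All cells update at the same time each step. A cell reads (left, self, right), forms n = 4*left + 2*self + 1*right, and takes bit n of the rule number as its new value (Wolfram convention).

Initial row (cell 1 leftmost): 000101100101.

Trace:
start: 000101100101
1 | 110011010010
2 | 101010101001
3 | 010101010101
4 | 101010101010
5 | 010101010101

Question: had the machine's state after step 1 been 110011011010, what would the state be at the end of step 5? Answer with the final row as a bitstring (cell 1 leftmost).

010110101101

state after step 1 := 110011011010
2 | 101010110101
3 | 010101101011
4 | 101011010110
5 | 010110101101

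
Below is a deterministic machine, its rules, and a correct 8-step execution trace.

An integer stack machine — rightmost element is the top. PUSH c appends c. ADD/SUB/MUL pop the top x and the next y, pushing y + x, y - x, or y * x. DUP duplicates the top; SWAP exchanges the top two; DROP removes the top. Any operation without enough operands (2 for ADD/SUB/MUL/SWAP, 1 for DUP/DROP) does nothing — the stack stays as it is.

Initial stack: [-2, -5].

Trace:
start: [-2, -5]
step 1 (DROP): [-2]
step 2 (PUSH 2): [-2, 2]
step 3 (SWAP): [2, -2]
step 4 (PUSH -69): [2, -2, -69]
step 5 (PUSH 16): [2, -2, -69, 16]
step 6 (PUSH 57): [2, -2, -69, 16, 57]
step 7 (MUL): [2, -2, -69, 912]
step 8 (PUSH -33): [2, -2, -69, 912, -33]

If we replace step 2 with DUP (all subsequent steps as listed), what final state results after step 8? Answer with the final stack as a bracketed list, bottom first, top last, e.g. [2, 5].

[-2, -2, -69, 912, -33]

(re-executing from step 2 with the substitution; state before step 2: [-2])
step 2 (DUP): [-2, -2]
step 3 (SWAP): [-2, -2]
step 4 (PUSH -69): [-2, -2, -69]
step 5 (PUSH 16): [-2, -2, -69, 16]
step 6 (PUSH 57): [-2, -2, -69, 16, 57]
step 7 (MUL): [-2, -2, -69, 912]
step 8 (PUSH -33): [-2, -2, -69, 912, -33]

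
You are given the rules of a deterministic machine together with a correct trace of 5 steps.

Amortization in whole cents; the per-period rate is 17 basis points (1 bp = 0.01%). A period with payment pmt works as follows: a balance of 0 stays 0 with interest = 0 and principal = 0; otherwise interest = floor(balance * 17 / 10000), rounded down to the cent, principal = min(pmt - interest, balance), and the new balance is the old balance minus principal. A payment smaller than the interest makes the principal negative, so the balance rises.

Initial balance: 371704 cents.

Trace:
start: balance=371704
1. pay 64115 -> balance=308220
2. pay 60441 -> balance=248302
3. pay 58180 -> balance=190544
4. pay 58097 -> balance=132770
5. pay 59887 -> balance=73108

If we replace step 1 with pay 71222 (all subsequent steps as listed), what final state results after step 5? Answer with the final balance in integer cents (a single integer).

65953

(re-executing from step 1 with the substitution; state before step 1: balance=371704)
1. pay 71222 -> balance=301113
2. pay 60441 -> balance=241183
3. pay 58180 -> balance=183413
4. pay 58097 -> balance=125627
5. pay 59887 -> balance=65953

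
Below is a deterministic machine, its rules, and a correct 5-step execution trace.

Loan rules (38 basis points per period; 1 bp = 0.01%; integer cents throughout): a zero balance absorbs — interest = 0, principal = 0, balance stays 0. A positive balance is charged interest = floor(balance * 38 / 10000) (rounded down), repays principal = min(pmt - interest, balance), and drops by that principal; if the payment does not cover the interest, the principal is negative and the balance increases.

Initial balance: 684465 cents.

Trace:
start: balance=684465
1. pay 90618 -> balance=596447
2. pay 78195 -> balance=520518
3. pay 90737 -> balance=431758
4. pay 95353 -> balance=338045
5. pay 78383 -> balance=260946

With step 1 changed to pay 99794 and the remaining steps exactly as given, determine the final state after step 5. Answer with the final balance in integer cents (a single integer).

251630

(re-executing from step 1 with the substitution; state before step 1: balance=684465)
1. pay 99794 -> balance=587271
2. pay 78195 -> balance=511307
3. pay 90737 -> balance=422512
4. pay 95353 -> balance=328764
5. pay 78383 -> balance=251630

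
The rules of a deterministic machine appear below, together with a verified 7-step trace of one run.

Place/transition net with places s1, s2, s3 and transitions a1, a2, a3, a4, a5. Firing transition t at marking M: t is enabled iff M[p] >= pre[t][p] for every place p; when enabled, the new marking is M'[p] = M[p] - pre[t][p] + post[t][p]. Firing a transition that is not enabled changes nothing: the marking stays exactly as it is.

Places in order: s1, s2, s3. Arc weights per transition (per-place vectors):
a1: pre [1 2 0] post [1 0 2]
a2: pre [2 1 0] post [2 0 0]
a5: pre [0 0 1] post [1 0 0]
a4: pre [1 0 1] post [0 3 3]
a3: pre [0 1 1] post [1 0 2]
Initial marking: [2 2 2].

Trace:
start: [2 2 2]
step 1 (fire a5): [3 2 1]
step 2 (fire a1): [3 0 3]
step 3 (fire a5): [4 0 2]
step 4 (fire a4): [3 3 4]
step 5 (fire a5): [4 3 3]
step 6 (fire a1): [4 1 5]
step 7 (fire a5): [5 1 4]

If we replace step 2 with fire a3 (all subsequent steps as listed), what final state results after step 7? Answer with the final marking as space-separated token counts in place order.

6 2 3

(re-executing from step 2 with the substitution; state before step 2: [3 2 1])
step 2 (fire a3): [4 1 2]
step 3 (fire a5): [5 1 1]
step 4 (fire a4): [4 4 3]
step 5 (fire a5): [5 4 2]
step 6 (fire a1): [5 2 4]
step 7 (fire a5): [6 2 3]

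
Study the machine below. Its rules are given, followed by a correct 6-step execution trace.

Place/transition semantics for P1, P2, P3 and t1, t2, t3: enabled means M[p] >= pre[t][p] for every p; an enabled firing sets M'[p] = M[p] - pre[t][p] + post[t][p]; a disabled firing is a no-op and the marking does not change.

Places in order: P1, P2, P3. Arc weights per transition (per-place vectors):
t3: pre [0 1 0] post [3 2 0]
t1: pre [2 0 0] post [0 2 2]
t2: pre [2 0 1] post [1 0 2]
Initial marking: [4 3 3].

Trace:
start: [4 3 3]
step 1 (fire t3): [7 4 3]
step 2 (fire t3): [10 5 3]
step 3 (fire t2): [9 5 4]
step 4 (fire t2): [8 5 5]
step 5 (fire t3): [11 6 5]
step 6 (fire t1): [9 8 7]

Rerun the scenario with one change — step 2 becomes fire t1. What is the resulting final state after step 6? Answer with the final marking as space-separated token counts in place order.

(re-executing from step 2 with the substitution; state before step 2: [7 4 3])
step 2 (fire t1): [5 6 5]
step 3 (fire t2): [4 6 6]
step 4 (fire t2): [3 6 7]
step 5 (fire t3): [6 7 7]
step 6 (fire t1): [4 9 9]

4 9 9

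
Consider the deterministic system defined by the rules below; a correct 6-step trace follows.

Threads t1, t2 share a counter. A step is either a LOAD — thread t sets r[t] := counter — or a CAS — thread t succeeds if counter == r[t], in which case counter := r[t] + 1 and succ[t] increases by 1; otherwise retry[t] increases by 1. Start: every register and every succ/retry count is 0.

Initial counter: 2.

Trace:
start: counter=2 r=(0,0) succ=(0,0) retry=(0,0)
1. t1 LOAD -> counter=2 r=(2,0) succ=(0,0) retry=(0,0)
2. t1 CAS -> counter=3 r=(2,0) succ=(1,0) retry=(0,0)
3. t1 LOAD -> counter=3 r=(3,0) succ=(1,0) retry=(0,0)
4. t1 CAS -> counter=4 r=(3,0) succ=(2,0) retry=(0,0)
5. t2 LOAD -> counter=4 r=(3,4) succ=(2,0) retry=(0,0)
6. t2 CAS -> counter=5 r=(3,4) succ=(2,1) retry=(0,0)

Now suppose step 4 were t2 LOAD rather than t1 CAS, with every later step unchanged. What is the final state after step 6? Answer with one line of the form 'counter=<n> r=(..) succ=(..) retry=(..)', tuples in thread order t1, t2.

counter=4 r=(3,3) succ=(1,1) retry=(0,0)

(re-executing from step 4 with the substitution; state before step 4: counter=3 r=(3,0) succ=(1,0) retry=(0,0))
4. t2 LOAD -> counter=3 r=(3,3) succ=(1,0) retry=(0,0)
5. t2 LOAD -> counter=3 r=(3,3) succ=(1,0) retry=(0,0)
6. t2 CAS -> counter=4 r=(3,3) succ=(1,1) retry=(0,0)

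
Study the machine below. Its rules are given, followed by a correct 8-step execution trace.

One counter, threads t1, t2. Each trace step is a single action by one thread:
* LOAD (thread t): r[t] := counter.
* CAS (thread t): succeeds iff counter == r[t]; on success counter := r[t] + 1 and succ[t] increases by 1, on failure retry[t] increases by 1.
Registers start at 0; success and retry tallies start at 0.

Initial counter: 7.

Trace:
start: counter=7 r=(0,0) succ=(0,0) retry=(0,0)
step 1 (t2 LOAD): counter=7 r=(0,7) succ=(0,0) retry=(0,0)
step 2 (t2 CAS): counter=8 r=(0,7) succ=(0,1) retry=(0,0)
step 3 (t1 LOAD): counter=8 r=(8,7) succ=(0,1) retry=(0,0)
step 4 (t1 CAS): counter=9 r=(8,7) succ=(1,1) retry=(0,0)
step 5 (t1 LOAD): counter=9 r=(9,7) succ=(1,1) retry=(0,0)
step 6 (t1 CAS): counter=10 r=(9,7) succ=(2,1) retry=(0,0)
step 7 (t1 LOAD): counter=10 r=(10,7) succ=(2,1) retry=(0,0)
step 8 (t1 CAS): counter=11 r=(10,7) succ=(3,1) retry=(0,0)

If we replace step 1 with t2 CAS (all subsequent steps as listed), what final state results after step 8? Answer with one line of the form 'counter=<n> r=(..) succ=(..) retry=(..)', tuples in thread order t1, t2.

counter=10 r=(9,0) succ=(3,0) retry=(0,2)

(re-executing from step 1 with the substitution; state before step 1: counter=7 r=(0,0) succ=(0,0) retry=(0,0))
step 1 (t2 CAS): counter=7 r=(0,0) succ=(0,0) retry=(0,1)
step 2 (t2 CAS): counter=7 r=(0,0) succ=(0,0) retry=(0,2)
step 3 (t1 LOAD): counter=7 r=(7,0) succ=(0,0) retry=(0,2)
step 4 (t1 CAS): counter=8 r=(7,0) succ=(1,0) retry=(0,2)
step 5 (t1 LOAD): counter=8 r=(8,0) succ=(1,0) retry=(0,2)
step 6 (t1 CAS): counter=9 r=(8,0) succ=(2,0) retry=(0,2)
step 7 (t1 LOAD): counter=9 r=(9,0) succ=(2,0) retry=(0,2)
step 8 (t1 CAS): counter=10 r=(9,0) succ=(3,0) retry=(0,2)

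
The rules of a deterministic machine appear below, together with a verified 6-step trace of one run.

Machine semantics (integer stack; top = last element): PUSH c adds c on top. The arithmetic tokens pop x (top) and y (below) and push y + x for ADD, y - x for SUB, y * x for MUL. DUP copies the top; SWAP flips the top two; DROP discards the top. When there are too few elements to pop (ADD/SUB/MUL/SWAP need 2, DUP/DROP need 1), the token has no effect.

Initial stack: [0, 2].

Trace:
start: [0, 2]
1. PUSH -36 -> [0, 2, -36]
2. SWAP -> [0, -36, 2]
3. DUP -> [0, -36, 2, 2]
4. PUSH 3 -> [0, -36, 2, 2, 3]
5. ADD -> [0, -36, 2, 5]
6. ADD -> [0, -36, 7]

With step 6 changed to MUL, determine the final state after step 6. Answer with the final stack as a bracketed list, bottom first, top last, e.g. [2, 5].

[0, -36, 10]

(re-executing from step 6 with the substitution; state before step 6: [0, -36, 2, 5])
6. MUL -> [0, -36, 10]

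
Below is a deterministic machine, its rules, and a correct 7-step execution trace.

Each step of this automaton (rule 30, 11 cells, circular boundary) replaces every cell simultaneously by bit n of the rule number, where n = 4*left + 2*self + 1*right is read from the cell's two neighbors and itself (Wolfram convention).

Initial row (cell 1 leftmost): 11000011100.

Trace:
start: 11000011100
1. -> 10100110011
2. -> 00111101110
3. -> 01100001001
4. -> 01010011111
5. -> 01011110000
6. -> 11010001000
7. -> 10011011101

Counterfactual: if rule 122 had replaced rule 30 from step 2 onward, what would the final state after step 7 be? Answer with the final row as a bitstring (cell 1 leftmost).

00111101111

(re-executing steps 2..7 under rule 122; state before step 2: 10100110011)
2. -> 11011111110
3. -> 11110000011
4. -> 00011000110
5. -> 00111101111
6. -> 11100111001
7. -> 00111101111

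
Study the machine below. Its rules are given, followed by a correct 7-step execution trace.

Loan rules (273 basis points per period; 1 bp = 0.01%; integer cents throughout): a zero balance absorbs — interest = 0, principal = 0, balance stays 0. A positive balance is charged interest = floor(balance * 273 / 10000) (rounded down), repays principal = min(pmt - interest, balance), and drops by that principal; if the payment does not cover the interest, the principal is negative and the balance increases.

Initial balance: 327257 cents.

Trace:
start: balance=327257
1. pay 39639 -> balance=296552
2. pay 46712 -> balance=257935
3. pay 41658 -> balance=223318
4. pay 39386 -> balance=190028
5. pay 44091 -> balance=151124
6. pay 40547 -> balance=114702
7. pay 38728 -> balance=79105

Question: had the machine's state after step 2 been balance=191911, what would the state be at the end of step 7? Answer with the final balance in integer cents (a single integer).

state after step 2 := balance=191911
3. pay 41658 -> balance=155492
4. pay 39386 -> balance=120350
5. pay 44091 -> balance=79544
6. pay 40547 -> balance=41168
7. pay 38728 -> balance=3563

3563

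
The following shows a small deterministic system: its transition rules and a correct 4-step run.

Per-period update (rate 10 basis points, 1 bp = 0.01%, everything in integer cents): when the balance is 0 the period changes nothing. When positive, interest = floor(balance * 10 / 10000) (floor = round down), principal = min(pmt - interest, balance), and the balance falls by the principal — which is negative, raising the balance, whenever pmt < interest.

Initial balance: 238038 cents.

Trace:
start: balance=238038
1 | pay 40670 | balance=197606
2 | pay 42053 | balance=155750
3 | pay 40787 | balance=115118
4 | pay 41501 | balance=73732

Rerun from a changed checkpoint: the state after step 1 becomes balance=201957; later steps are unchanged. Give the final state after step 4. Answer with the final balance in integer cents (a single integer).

78096

state after step 1 := balance=201957
2 | pay 42053 | balance=160105
3 | pay 40787 | balance=119478
4 | pay 41501 | balance=78096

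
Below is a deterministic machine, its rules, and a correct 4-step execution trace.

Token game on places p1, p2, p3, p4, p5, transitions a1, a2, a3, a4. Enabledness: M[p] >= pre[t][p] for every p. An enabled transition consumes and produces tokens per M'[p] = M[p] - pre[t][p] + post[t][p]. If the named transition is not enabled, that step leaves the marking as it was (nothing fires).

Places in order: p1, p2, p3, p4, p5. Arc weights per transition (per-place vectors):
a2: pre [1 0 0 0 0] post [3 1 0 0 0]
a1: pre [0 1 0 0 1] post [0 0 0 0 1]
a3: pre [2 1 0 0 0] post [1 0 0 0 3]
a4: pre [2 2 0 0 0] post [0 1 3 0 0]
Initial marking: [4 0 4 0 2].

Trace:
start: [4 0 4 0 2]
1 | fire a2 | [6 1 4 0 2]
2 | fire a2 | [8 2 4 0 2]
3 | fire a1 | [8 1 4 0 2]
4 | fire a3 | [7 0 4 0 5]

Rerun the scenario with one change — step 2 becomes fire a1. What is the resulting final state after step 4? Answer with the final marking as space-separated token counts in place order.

6 0 4 0 2

(re-executing from step 2 with the substitution; state before step 2: [6 1 4 0 2])
2 | fire a1 | [6 0 4 0 2]
3 | fire a1 | [6 0 4 0 2]
4 | fire a3 | [6 0 4 0 2]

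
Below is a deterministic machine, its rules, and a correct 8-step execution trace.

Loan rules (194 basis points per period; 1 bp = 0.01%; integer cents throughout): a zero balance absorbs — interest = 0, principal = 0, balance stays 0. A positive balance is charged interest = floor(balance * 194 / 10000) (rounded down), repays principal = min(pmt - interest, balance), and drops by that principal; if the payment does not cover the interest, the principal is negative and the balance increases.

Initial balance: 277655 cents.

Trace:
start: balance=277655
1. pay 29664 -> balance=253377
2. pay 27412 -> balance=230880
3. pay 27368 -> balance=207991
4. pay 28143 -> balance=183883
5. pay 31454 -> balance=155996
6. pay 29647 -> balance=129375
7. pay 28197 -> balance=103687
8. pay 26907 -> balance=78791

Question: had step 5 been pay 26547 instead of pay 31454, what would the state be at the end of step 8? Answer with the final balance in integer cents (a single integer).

83989

(re-executing from step 5 with the substitution; state before step 5: balance=183883)
5. pay 26547 -> balance=160903
6. pay 29647 -> balance=134377
7. pay 28197 -> balance=108786
8. pay 26907 -> balance=83989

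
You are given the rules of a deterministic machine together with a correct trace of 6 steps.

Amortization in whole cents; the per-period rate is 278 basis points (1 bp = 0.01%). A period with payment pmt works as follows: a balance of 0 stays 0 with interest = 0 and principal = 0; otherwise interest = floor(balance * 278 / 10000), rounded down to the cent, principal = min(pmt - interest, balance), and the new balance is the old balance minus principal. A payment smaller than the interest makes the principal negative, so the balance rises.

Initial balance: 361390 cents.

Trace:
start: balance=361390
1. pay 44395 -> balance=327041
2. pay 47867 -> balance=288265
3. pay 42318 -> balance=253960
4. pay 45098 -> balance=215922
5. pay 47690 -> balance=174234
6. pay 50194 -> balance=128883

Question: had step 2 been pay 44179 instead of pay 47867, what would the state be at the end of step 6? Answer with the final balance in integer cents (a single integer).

132999

(re-executing from step 2 with the substitution; state before step 2: balance=327041)
2. pay 44179 -> balance=291953
3. pay 42318 -> balance=257751
4. pay 45098 -> balance=219818
5. pay 47690 -> balance=178238
6. pay 50194 -> balance=132999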